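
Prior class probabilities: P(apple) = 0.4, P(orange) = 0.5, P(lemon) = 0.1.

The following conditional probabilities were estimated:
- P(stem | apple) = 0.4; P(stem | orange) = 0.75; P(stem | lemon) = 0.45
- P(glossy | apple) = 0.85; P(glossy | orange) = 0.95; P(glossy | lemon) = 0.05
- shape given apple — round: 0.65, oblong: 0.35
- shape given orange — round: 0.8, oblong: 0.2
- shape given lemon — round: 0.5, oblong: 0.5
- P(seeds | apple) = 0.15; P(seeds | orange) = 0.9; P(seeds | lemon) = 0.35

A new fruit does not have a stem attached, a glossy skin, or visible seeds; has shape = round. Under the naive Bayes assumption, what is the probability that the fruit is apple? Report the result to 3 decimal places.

0.532

apple: 0.4 × (1−0.4) × (1−0.85) × 0.65 × (1−0.15) = 0.01989
orange: 0.5 × (1−0.75) × (1−0.95) × 0.8 × (1−0.9) = 0.0005
lemon: 0.1 × (1−0.45) × (1−0.05) × 0.5 × (1−0.35) = 0.01698125
P(apple | x) = 0.01989 / 0.03737125 ≈ 0.532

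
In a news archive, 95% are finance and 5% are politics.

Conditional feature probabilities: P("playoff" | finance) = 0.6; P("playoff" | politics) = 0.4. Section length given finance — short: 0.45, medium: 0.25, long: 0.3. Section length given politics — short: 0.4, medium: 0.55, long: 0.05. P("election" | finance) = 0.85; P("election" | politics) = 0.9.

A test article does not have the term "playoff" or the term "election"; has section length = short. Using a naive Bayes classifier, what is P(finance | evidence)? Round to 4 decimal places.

0.9553

finance: 0.95 × (1−0.6) × 0.45 × (1−0.85) = 0.02565
politics: 0.05 × (1−0.4) × 0.4 × (1−0.9) = 0.0012
P(finance | x) = 0.02565 / 0.02685 ≈ 0.9553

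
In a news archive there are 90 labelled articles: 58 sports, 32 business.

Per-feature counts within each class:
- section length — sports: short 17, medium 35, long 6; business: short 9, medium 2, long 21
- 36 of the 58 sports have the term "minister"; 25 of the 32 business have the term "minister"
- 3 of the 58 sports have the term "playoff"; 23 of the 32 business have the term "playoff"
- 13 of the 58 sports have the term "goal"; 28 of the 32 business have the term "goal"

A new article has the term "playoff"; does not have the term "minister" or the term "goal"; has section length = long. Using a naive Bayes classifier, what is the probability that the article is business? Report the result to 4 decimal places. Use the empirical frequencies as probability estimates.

sports: (58/90) × (6/58) × (22/58) × (3/58) × (45/58) ≈ 0.0010148
business: (32/90) × (21/32) × (7/32) × (23/32) × (4/32) ≈ 0.00458577
P(business | x) = 0.00458577 / 0.00560057 ≈ 0.8188

0.8188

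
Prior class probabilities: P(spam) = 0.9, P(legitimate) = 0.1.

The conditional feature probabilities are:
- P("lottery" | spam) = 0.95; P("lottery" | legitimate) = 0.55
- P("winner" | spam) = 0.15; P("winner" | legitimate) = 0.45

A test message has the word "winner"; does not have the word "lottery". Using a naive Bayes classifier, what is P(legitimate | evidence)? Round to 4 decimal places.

spam: 0.9 × (1−0.95) × 0.15 = 0.00675
legitimate: 0.1 × (1−0.55) × 0.45 = 0.02025
P(legitimate | x) = 0.02025 / 0.027 ≈ 0.7500

0.7500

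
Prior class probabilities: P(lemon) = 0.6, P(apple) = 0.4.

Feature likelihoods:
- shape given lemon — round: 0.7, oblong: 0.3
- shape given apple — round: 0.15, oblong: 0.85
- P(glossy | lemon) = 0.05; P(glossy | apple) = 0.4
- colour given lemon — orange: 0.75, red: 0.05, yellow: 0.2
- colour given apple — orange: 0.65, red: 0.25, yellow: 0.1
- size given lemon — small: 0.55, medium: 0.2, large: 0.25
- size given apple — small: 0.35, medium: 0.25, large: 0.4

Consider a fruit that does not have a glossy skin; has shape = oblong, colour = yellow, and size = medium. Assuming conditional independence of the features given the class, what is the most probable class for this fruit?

lemon: 0.6 × 0.3 × (1−0.05) × 0.2 × 0.2 = 0.00684
apple: 0.4 × 0.85 × (1−0.4) × 0.1 × 0.25 = 0.0051
Highest score → lemon.

lemon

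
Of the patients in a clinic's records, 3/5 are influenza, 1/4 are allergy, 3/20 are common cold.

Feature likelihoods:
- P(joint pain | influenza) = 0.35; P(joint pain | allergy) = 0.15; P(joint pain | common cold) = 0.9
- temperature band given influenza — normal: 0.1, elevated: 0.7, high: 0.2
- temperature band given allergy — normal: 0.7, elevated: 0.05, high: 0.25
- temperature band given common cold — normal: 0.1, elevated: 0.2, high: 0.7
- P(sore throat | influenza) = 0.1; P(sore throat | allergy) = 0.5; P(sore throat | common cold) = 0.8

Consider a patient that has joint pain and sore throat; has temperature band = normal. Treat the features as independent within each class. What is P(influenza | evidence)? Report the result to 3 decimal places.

influenza: 0.6 × 0.35 × 0.1 × 0.1 = 0.0021
allergy: 0.25 × 0.15 × 0.7 × 0.5 = 0.013125
common cold: 0.15 × 0.9 × 0.1 × 0.8 = 0.0108
P(influenza | x) = 0.0021 / 0.026025 ≈ 0.081

0.081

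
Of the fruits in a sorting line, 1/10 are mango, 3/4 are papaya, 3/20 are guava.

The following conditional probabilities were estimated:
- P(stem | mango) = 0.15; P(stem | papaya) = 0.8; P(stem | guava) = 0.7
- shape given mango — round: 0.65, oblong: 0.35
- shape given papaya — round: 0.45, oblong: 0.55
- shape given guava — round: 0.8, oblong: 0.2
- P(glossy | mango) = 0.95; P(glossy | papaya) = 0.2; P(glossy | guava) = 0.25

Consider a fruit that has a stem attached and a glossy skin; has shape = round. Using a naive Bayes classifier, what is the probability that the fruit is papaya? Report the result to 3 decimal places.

mango: 0.1 × 0.15 × 0.65 × 0.95 = 0.0092625
papaya: 0.75 × 0.8 × 0.45 × 0.2 = 0.054
guava: 0.15 × 0.7 × 0.8 × 0.25 = 0.021
P(papaya | x) = 0.054 / 0.0842625 ≈ 0.641

0.641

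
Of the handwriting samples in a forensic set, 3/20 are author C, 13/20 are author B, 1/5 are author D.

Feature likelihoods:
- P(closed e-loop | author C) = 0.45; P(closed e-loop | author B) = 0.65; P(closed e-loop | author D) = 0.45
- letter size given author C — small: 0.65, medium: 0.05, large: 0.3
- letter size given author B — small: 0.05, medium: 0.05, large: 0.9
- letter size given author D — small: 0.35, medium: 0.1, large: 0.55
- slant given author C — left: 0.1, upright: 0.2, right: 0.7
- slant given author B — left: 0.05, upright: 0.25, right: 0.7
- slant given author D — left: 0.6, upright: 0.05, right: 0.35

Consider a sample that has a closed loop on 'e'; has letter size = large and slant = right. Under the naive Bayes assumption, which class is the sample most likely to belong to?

author C: 0.15 × 0.45 × 0.3 × 0.7 = 0.014175
author B: 0.65 × 0.65 × 0.9 × 0.7 = 0.266175
author D: 0.2 × 0.45 × 0.55 × 0.35 = 0.017325
Highest score → author B.

author B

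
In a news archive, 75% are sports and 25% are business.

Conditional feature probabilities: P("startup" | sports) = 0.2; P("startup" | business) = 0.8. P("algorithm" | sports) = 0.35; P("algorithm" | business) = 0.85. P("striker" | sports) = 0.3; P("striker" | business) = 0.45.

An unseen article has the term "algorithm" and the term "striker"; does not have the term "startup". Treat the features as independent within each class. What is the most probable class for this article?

sports

sports: 0.75 × (1−0.2) × 0.35 × 0.3 = 0.063
business: 0.25 × (1−0.8) × 0.85 × 0.45 = 0.019125
Highest score → sports.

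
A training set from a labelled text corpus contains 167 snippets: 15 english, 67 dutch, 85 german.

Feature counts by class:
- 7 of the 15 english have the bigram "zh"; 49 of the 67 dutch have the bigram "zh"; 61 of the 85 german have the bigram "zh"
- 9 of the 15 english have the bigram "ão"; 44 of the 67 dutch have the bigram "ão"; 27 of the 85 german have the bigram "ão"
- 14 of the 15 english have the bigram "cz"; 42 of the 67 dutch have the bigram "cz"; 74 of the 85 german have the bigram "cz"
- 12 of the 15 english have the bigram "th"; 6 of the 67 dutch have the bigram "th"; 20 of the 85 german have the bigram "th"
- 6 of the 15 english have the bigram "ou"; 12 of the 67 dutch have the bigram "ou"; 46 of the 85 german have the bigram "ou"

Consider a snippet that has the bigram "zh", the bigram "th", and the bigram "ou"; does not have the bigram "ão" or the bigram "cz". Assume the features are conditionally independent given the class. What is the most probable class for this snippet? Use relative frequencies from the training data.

english: (15/167) × (7/15) × (6/15) × (1/15) × (12/15) × (6/15) ≈ 0.000357685
dutch: (67/167) × (49/67) × (23/67) × (25/67) × (6/67) × (12/67) ≈ 0.00060281
german: (85/167) × (61/85) × (58/85) × (11/85) × (20/85) × (46/85) ≈ 0.0041072
Highest score → german.

german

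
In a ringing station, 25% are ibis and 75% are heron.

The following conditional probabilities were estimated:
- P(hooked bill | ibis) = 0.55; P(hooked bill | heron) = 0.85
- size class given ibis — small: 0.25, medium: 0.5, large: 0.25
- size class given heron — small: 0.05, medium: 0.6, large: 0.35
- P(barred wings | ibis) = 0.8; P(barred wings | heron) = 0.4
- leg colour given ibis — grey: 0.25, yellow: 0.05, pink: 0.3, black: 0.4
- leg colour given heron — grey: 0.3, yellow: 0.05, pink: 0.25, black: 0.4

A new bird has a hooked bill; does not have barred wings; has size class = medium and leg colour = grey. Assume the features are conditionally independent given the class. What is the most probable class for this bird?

heron

ibis: 0.25 × 0.55 × 0.5 × (1−0.8) × 0.25 = 0.0034375
heron: 0.75 × 0.85 × 0.6 × (1−0.4) × 0.3 = 0.06885
Highest score → heron.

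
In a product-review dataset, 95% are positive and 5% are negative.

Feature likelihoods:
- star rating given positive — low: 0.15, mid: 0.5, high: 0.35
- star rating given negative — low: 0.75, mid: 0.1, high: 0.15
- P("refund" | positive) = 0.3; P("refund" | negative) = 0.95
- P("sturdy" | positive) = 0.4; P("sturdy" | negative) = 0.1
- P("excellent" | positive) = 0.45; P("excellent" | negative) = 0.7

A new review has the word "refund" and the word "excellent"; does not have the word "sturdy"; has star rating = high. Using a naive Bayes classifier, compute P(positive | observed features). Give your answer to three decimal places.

0.857

positive: 0.95 × 0.35 × 0.3 × (1−0.4) × 0.45 = 0.0269325
negative: 0.05 × 0.15 × 0.95 × (1−0.1) × 0.7 = 0.00448875
P(positive | x) = 0.0269325 / 0.03142125 ≈ 0.857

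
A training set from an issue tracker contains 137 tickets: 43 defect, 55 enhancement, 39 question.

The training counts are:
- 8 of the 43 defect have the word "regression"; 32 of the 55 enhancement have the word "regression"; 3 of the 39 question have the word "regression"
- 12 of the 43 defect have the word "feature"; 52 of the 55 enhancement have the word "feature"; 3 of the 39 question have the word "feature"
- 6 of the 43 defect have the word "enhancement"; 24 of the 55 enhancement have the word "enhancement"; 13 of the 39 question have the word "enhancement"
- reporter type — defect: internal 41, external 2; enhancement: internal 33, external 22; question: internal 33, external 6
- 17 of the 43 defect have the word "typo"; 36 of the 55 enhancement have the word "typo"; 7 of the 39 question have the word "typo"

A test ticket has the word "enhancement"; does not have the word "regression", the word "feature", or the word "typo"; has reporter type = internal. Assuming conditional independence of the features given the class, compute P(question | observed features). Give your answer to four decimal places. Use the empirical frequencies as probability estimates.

0.7820

defect: (43/137) × (35/43) × (31/43) × (6/43) × (41/43) × (26/43) ≈ 0.0148164
enhancement: (55/137) × (23/55) × (3/55) × (24/55) × (33/55) × (19/55) ≈ 0.000828241
question: (39/137) × (36/39) × (36/39) × (13/39) × (33/39) × (32/39) ≈ 0.0561349
P(question | x) = 0.0561349 / 0.071779541 ≈ 0.7820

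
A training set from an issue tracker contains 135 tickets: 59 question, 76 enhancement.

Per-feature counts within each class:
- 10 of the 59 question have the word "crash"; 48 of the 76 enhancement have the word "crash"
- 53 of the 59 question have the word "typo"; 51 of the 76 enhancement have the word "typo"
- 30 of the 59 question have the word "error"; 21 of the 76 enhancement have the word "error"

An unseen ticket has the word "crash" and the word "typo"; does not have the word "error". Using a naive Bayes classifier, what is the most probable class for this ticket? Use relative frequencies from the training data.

enhancement

question: (59/135) × (10/59) × (53/59) × (29/59) ≈ 0.0327067
enhancement: (76/135) × (48/76) × (51/76) × (55/76) ≈ 0.172669
Highest score → enhancement.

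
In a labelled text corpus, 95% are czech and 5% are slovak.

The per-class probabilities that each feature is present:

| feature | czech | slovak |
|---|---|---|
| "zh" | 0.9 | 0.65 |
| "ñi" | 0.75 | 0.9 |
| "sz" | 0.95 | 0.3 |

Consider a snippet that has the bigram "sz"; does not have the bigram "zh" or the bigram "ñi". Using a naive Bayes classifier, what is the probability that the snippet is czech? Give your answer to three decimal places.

0.977

czech: 0.95 × (1−0.9) × (1−0.75) × 0.95 = 0.0225625
slovak: 0.05 × (1−0.65) × (1−0.9) × 0.3 = 0.000525
P(czech | x) = 0.0225625 / 0.0230875 ≈ 0.977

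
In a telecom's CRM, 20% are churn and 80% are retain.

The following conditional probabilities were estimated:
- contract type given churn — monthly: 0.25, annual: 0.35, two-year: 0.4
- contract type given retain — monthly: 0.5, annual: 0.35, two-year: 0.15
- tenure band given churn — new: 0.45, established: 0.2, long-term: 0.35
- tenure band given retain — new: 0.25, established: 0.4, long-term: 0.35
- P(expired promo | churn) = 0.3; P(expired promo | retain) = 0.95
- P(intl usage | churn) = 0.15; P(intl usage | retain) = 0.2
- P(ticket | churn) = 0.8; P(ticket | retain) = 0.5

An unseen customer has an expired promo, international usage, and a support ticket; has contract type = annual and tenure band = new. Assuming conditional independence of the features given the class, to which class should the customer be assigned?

churn: 0.2 × 0.35 × 0.45 × 0.3 × 0.15 × 0.8 = 0.001134
retain: 0.8 × 0.35 × 0.25 × 0.95 × 0.2 × 0.5 = 0.00665
Highest score → retain.

retain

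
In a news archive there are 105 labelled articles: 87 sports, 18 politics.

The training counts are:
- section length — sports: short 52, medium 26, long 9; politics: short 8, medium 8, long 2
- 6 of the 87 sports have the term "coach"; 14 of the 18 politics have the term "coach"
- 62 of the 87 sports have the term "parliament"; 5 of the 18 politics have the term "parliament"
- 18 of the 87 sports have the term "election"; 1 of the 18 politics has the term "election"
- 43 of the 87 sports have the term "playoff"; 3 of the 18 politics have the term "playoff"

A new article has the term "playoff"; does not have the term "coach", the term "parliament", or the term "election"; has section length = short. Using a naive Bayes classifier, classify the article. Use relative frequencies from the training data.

sports: (87/105) × (52/87) × (81/87) × (25/87) × (69/87) × (43/87) ≈ 0.0519373
politics: (18/105) × (8/18) × (4/18) × (13/18) × (17/18) × (3/18) ≈ 0.00192479
Highest score → sports.

sports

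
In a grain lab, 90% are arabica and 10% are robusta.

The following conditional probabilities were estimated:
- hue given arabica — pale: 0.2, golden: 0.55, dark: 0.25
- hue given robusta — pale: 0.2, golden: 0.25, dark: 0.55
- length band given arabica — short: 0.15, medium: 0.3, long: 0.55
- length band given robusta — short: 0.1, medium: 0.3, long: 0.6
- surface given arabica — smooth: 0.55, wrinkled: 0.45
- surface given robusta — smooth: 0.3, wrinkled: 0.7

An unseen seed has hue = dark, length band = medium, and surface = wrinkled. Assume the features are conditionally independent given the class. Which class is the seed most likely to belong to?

arabica: 0.9 × 0.25 × 0.3 × 0.45 = 0.030375
robusta: 0.1 × 0.55 × 0.3 × 0.7 = 0.01155
Highest score → arabica.

arabica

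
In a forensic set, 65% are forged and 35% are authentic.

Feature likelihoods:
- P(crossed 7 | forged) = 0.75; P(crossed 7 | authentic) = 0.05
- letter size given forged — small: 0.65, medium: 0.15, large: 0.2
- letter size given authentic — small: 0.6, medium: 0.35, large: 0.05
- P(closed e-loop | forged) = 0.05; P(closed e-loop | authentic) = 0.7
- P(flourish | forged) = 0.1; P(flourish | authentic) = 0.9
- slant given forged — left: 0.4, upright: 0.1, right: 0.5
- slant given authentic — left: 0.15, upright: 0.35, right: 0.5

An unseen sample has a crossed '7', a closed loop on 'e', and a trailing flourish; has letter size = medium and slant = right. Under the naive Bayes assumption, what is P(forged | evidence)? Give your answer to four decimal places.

forged: 0.65 × 0.75 × 0.15 × 0.05 × 0.1 × 0.5 = 0.0001828125
authentic: 0.35 × 0.05 × 0.35 × 0.7 × 0.9 × 0.5 = 0.001929375
P(forged | x) = 0.0001828125 / 0.0021121875 ≈ 0.0866

0.0866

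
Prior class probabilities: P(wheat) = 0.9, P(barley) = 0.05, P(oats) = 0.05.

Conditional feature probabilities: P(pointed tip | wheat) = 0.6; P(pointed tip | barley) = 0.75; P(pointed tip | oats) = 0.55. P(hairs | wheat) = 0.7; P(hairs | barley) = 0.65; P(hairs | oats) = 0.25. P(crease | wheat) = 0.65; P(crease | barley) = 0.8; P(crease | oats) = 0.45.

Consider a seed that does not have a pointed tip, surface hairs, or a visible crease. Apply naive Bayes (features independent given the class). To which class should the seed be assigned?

wheat: 0.9 × (1−0.6) × (1−0.7) × (1−0.65) = 0.0378
barley: 0.05 × (1−0.75) × (1−0.65) × (1−0.8) = 0.000875
oats: 0.05 × (1−0.55) × (1−0.25) × (1−0.45) = 0.00928125
Highest score → wheat.

wheat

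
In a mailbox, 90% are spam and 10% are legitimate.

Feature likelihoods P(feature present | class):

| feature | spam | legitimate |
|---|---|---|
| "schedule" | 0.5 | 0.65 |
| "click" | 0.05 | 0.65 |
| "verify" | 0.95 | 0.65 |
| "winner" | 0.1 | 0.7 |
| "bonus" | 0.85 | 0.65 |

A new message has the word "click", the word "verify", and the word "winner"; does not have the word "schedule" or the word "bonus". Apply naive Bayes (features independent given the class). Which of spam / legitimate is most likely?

legitimate

spam: 0.9 × (1−0.5) × 0.05 × 0.95 × 0.1 × (1−0.85) = 0.000320625
legitimate: 0.1 × (1−0.65) × 0.65 × 0.65 × 0.7 × (1−0.65) = 0.0036229375
Highest score → legitimate.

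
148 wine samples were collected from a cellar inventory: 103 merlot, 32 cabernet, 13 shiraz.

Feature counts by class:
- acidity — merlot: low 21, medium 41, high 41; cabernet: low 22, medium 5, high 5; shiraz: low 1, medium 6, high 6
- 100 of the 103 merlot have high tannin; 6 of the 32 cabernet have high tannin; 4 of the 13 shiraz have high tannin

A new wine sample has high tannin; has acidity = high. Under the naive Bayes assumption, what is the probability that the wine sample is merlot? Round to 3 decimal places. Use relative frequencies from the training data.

merlot: (103/148) × (41/103) × (100/103) ≈ 0.268958
cabernet: (32/148) × (5/32) × (6/32) ≈ 0.00633446
shiraz: (13/148) × (6/13) × (4/13) ≈ 0.012474
P(merlot | x) = 0.268958 / 0.28776646 ≈ 0.935

0.935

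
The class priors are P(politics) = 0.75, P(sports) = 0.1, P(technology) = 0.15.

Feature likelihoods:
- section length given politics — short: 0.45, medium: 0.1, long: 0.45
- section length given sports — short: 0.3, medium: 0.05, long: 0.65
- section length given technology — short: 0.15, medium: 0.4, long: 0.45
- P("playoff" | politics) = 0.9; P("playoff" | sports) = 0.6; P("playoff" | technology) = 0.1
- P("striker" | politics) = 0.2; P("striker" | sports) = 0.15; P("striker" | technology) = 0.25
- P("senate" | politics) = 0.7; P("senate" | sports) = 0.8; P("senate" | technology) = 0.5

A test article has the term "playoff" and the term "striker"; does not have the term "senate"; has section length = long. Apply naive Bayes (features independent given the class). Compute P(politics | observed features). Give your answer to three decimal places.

politics: 0.75 × 0.45 × 0.9 × 0.2 × (1−0.7) = 0.018225
sports: 0.1 × 0.65 × 0.6 × 0.15 × (1−0.8) = 0.00117
technology: 0.15 × 0.45 × 0.1 × 0.25 × (1−0.5) = 0.00084375
P(politics | x) = 0.018225 / 0.02023875 ≈ 0.901

0.901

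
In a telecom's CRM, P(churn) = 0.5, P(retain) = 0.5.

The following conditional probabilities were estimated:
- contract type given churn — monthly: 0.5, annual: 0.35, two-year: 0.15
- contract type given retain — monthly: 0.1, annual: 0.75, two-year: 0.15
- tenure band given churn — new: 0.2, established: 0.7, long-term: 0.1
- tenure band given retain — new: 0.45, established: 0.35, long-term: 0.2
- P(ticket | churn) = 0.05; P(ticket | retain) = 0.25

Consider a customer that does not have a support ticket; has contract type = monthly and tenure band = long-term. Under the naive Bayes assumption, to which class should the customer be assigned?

churn

churn: 0.5 × 0.5 × 0.1 × (1−0.05) = 0.02375
retain: 0.5 × 0.1 × 0.2 × (1−0.25) = 0.0075
Highest score → churn.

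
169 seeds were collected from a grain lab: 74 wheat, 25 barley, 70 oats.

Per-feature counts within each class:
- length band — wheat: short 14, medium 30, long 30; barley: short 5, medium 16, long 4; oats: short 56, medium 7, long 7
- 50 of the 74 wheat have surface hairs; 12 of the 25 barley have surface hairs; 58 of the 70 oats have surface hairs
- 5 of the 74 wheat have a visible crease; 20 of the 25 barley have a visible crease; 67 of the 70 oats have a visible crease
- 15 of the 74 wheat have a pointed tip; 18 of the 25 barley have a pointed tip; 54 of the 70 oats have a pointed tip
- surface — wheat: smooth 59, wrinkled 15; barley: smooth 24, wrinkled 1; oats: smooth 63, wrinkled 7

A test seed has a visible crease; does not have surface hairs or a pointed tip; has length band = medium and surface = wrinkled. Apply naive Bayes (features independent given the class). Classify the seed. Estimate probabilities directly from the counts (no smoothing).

wheat

wheat: (74/169) × (30/74) × (24/74) × (5/74) × (59/74) × (15/74) ≈ 0.000628684
barley: (25/169) × (16/25) × (13/25) × (20/25) × (7/25) × (1/25) ≈ 0.000441108
oats: (70/169) × (7/70) × (12/70) × (67/70) × (16/70) × (7/70) ≈ 0.000155344
Highest score → wheat.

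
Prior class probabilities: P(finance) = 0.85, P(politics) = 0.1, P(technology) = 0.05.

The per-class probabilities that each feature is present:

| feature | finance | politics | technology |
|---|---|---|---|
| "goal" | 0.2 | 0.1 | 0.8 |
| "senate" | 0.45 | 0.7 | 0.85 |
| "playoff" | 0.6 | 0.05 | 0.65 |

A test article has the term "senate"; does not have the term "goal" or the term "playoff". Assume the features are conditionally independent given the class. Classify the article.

finance

finance: 0.85 × (1−0.2) × 0.45 × (1−0.6) = 0.1224
politics: 0.1 × (1−0.1) × 0.7 × (1−0.05) = 0.05985
technology: 0.05 × (1−0.8) × 0.85 × (1−0.65) = 0.002975
Highest score → finance.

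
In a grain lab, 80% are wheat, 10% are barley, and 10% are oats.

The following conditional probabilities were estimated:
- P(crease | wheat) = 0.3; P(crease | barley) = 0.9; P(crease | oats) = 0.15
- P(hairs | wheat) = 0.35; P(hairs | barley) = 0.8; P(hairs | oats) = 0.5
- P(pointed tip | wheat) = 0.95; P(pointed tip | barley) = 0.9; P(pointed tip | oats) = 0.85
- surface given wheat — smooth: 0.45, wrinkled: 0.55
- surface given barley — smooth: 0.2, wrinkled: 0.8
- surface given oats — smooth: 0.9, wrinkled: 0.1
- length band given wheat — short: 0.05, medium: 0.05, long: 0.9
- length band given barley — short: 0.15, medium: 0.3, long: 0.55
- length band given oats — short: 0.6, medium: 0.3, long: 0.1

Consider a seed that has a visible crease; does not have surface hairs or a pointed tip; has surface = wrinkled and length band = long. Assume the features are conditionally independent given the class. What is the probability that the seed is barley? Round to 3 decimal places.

0.170

wheat: 0.8 × 0.3 × (1−0.35) × (1−0.95) × 0.55 × 0.9 = 0.003861
barley: 0.1 × 0.9 × (1−0.8) × (1−0.9) × 0.8 × 0.55 = 0.000792
oats: 0.1 × 0.15 × (1−0.5) × (1−0.85) × 0.1 × 0.1 = 0.00001125
P(barley | x) = 0.000792 / 0.00466425 ≈ 0.170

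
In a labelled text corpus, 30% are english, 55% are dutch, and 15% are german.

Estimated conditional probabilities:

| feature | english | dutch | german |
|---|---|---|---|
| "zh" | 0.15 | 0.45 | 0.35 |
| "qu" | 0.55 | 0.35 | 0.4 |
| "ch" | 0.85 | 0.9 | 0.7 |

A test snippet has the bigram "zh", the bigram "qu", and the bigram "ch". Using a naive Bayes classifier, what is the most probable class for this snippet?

dutch

english: 0.3 × 0.15 × 0.55 × 0.85 = 0.0210375
dutch: 0.55 × 0.45 × 0.35 × 0.9 = 0.0779625
german: 0.15 × 0.35 × 0.4 × 0.7 = 0.0147
Highest score → dutch.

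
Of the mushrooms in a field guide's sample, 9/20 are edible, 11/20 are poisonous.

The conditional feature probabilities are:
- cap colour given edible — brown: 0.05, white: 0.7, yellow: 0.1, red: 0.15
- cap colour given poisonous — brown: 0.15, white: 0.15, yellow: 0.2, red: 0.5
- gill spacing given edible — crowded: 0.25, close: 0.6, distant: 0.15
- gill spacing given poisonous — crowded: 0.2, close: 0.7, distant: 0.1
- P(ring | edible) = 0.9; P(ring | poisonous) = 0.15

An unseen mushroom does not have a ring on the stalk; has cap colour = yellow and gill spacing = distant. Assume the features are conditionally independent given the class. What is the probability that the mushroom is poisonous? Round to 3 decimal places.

edible: 0.45 × 0.1 × 0.15 × (1−0.9) = 0.000675
poisonous: 0.55 × 0.2 × 0.1 × (1−0.15) = 0.00935
P(poisonous | x) = 0.00935 / 0.010025 ≈ 0.933

0.933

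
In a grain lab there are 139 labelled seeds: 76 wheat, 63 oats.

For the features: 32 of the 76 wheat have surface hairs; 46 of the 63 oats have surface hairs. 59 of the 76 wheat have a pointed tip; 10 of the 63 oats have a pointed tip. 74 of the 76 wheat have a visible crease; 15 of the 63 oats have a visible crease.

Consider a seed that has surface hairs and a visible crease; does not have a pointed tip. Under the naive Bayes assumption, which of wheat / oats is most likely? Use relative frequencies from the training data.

oats

wheat: (76/139) × (32/76) × (17/76) × (74/76) ≈ 0.0501405
oats: (63/139) × (46/63) × (53/63) × (15/63) ≈ 0.0662871
Highest score → oats.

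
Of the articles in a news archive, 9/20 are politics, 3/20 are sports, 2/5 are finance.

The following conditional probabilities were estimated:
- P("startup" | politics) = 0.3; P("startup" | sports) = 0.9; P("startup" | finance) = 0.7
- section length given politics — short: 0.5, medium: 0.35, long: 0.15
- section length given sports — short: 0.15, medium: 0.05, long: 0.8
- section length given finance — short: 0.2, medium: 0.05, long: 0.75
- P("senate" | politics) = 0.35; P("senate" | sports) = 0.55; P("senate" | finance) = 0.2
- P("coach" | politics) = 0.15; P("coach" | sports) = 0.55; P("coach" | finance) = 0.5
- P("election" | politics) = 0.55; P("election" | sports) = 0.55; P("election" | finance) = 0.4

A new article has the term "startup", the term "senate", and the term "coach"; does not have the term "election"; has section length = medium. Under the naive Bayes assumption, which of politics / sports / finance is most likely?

politics: 0.45 × 0.3 × 0.35 × 0.35 × 0.15 × (1−0.55) = 0.00111628125
sports: 0.15 × 0.9 × 0.05 × 0.55 × 0.55 × (1−0.55) = 0.00091884375
finance: 0.4 × 0.7 × 0.05 × 0.2 × 0.5 × (1−0.4) = 0.00084
Highest score → politics.

politics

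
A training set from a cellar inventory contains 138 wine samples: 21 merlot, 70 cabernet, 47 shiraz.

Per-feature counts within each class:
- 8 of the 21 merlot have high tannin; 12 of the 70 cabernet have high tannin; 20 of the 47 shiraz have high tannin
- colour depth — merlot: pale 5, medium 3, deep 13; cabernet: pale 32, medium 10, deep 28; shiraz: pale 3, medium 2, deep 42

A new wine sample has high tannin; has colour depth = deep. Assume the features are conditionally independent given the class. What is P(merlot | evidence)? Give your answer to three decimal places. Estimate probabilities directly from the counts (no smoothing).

merlot: (21/138) × (8/21) × (13/21) ≈ 0.0358868
cabernet: (70/138) × (12/70) × (28/70) ≈ 0.0347826
shiraz: (47/138) × (20/47) × (42/47) ≈ 0.12951
P(merlot | x) = 0.0358868 / 0.2001794 ≈ 0.179

0.179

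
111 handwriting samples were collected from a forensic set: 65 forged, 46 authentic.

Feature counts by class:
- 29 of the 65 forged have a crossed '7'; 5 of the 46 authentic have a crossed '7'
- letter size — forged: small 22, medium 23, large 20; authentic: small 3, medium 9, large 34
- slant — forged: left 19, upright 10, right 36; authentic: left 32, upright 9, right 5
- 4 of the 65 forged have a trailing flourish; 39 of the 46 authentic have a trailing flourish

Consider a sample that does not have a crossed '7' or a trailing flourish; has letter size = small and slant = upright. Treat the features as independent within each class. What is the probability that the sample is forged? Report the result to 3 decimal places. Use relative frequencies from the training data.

forged: (65/111) × (36/65) × (22/65) × (10/65) × (61/65) ≈ 0.0158486
authentic: (46/111) × (41/46) × (3/46) × (9/46) × (7/46) ≈ 0.000717215
P(forged | x) = 0.0158486 / 0.016565815 ≈ 0.957

0.957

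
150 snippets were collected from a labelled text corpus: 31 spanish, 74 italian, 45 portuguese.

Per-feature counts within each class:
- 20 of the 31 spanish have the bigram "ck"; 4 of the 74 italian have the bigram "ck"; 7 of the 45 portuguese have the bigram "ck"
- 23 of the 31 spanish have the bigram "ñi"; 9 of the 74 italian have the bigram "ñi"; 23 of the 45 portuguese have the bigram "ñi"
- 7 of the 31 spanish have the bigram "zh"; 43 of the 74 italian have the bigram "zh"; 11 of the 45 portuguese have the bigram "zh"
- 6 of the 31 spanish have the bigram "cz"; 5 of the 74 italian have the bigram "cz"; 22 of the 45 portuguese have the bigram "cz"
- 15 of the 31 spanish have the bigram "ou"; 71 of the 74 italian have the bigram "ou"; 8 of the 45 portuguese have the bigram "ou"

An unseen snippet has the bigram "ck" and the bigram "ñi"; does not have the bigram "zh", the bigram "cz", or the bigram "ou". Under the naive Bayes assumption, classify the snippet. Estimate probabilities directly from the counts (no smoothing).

spanish

spanish: (31/150) × (20/31) × (23/31) × (24/31) × (25/31) × (16/31) ≈ 0.031878
italian: (74/150) × (4/74) × (9/74) × (31/74) × (69/74) × (3/74) ≈ 0.000051359
portuguese: (45/150) × (7/45) × (23/45) × (34/45) × (23/45) × (37/45) ≈ 0.00757344
Highest score → spanish.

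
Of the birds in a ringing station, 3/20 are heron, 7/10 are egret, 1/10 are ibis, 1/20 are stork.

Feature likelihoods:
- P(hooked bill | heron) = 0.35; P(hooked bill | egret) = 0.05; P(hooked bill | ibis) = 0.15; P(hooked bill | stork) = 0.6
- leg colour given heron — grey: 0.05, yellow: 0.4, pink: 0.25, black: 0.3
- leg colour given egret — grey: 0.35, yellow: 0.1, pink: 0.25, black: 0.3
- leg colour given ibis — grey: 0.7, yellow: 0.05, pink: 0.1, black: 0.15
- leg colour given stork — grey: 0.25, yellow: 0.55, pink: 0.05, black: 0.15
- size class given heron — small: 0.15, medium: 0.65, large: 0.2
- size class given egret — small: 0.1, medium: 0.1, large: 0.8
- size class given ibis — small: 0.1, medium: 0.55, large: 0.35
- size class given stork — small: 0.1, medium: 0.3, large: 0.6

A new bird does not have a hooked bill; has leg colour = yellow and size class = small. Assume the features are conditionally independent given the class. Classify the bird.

heron: 0.15 × (1−0.35) × 0.4 × 0.15 = 0.00585
egret: 0.7 × (1−0.05) × 0.1 × 0.1 = 0.00665
ibis: 0.1 × (1−0.15) × 0.05 × 0.1 = 0.000425
stork: 0.05 × (1−0.6) × 0.55 × 0.1 = 0.0011
Highest score → egret.

egret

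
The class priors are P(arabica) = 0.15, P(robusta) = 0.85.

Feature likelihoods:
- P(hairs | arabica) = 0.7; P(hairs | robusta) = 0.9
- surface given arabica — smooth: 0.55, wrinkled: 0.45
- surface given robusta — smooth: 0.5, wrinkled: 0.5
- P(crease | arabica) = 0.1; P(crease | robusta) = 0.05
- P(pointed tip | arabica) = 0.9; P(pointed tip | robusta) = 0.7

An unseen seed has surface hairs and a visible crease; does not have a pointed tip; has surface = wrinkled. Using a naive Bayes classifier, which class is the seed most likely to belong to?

arabica: 0.15 × 0.7 × 0.45 × 0.1 × (1−0.9) = 0.0004725
robusta: 0.85 × 0.9 × 0.5 × 0.05 × (1−0.7) = 0.0057375
Highest score → robusta.

robusta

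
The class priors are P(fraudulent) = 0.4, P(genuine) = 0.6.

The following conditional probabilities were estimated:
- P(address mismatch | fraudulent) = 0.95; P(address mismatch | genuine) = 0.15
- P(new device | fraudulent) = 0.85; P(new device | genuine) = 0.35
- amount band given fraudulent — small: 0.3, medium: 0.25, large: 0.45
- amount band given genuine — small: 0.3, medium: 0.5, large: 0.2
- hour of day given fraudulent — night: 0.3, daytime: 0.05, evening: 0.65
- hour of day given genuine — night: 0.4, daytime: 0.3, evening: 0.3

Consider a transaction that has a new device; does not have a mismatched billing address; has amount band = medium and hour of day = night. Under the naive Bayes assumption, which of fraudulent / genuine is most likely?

genuine

fraudulent: 0.4 × (1−0.95) × 0.85 × 0.25 × 0.3 = 0.001275
genuine: 0.6 × (1−0.15) × 0.35 × 0.5 × 0.4 = 0.0357
Highest score → genuine.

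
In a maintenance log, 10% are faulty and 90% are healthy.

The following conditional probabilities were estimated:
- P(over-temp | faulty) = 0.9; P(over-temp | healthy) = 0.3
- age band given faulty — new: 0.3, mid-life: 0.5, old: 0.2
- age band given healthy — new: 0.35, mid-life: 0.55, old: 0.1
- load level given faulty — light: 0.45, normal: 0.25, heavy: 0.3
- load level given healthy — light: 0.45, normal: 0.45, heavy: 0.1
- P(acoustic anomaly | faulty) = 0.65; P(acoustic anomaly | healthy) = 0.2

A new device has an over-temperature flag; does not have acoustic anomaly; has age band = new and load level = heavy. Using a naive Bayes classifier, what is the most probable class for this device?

faulty: 0.1 × 0.9 × 0.3 × 0.3 × (1−0.65) = 0.002835
healthy: 0.9 × 0.3 × 0.35 × 0.1 × (1−0.2) = 0.00756
Highest score → healthy.

healthy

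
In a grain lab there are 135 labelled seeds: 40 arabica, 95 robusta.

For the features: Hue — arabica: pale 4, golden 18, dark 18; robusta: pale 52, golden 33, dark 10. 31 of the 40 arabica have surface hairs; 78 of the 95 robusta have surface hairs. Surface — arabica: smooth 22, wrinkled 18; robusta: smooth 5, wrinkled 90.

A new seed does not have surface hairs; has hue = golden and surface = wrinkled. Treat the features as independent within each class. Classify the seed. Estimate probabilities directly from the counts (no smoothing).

robusta

arabica: (40/135) × (18/40) × (9/40) × (18/40) = 0.0135
robusta: (95/135) × (33/95) × (17/95) × (90/95) ≈ 0.0414404
Highest score → robusta.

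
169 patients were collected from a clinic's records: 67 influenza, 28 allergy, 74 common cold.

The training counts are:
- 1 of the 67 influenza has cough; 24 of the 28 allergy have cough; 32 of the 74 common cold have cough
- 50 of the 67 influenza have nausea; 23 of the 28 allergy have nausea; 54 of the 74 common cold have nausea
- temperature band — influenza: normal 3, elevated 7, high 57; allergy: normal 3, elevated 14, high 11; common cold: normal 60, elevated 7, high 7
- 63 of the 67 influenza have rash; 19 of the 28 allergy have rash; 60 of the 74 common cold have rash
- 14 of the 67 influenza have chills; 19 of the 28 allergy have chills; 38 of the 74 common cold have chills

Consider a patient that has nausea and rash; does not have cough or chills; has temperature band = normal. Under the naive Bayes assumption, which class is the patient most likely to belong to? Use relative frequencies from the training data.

influenza: (67/169) × (66/67) × (50/67) × (3/67) × (63/67) × (53/67) ≈ 0.00970657
allergy: (28/169) × (4/28) × (23/28) × (3/28) × (19/28) × (9/28) ≈ 0.000454346
common cold: (74/169) × (42/74) × (54/74) × (60/74) × (60/74) × (36/74) ≈ 0.0580009
Highest score → common cold.

common cold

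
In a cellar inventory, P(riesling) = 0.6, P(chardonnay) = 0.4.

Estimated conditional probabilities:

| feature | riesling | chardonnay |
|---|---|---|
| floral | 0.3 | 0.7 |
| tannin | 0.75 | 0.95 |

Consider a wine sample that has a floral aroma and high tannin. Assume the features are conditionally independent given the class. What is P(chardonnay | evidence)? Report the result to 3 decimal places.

0.663

riesling: 0.6 × 0.3 × 0.75 = 0.135
chardonnay: 0.4 × 0.7 × 0.95 = 0.266
P(chardonnay | x) = 0.266 / 0.401 ≈ 0.663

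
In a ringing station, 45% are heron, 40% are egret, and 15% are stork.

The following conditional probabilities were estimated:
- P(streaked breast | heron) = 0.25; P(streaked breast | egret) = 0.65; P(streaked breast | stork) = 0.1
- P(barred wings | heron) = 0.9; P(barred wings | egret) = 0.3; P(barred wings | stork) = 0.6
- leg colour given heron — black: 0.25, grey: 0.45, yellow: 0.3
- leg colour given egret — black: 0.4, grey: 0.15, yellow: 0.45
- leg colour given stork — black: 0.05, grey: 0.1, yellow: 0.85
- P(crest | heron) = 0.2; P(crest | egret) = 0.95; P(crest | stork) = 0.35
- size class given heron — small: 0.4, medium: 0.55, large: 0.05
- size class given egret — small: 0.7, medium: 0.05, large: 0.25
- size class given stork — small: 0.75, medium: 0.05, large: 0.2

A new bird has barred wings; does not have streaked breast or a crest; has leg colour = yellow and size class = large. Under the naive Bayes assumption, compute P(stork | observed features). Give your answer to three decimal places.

heron: 0.45 × (1−0.25) × 0.9 × 0.3 × (1−0.2) × 0.05 = 0.003645
egret: 0.4 × (1−0.65) × 0.3 × 0.45 × (1−0.95) × 0.25 = 0.00023625
stork: 0.15 × (1−0.1) × 0.6 × 0.85 × (1−0.35) × 0.2 = 0.0089505
P(stork | x) = 0.0089505 / 0.01283175 ≈ 0.698

0.698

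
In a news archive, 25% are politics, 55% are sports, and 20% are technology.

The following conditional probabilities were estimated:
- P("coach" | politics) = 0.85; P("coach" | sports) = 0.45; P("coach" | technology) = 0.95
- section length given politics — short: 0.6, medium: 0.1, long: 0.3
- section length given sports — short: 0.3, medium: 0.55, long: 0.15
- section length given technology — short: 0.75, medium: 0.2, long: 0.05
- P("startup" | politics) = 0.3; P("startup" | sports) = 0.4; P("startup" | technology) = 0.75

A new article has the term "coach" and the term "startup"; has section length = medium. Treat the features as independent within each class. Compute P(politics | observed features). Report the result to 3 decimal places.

0.071

politics: 0.25 × 0.85 × 0.1 × 0.3 = 0.006375
sports: 0.55 × 0.45 × 0.55 × 0.4 = 0.05445
technology: 0.2 × 0.95 × 0.2 × 0.75 = 0.0285
P(politics | x) = 0.006375 / 0.089325 ≈ 0.071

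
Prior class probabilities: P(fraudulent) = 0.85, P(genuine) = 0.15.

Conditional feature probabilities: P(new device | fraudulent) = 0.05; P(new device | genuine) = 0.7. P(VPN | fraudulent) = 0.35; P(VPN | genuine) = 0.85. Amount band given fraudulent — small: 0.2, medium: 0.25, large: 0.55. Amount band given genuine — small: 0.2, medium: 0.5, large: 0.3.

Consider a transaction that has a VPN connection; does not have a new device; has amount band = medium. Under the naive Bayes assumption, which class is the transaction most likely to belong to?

fraudulent

fraudulent: 0.85 × (1−0.05) × 0.35 × 0.25 = 0.07065625
genuine: 0.15 × (1−0.7) × 0.85 × 0.5 = 0.019125
Highest score → fraudulent.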